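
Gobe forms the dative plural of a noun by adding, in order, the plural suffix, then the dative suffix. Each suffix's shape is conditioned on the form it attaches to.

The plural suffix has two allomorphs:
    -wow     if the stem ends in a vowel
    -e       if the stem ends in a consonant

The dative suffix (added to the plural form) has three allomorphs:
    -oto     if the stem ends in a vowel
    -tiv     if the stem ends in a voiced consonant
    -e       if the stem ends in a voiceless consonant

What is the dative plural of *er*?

Since the final sound of *er* is /r/ (a consonant), it takes -e, giving *ere*.
The plural form *ere*: final sound = /e/, a vowel → -oto → *ereoto*.

ereoto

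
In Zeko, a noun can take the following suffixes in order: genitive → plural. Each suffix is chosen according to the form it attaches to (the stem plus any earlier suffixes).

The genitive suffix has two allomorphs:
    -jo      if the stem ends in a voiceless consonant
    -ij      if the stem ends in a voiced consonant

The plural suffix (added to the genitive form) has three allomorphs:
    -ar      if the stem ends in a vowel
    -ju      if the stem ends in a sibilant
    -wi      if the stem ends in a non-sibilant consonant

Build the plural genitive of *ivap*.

The final consonant of *ivap* is /p/, which is voiceless, so the genitive suffix is -jo, giving *ivapjo*.
The final sound of the genitive form *ivapjo* is /o/, which is a vowel, so the plural suffix is -ar, giving *ivapjoar*.

ivapjoar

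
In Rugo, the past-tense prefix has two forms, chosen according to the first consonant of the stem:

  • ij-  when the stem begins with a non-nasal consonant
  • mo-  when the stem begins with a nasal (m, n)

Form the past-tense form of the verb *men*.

Since the first consonant of *men* is /m/ (a nasal), it takes mo-, giving *momen*.

momen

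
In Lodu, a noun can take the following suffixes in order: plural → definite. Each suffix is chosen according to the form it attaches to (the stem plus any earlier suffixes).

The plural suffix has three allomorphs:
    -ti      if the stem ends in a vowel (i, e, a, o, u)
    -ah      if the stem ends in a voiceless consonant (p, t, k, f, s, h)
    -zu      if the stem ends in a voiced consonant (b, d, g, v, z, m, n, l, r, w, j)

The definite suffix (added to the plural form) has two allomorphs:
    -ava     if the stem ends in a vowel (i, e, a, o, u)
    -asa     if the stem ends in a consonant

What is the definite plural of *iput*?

iputahasa

*iput*: final sound = /t/, a voiceless consonant → -ah → *iputah*.
Since the final sound of the plural form *iputah* is /h/ (a consonant), it takes -asa, giving *iputahasa*.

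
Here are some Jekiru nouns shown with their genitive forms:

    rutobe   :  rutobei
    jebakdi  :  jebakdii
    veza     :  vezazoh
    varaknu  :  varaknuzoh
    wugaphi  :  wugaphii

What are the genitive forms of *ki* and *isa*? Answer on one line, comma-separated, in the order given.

kii, isazoh

Looking at the last vowel of each stem: -i when the last vowel of the stem is a front vowel (*rutobe*, *jebakdi*, *wugaphi*); -zoh when the last vowel of the stem is a back vowel (*veza*, *varaknu*).
The last vowel of *ki* is /i/, which is a front vowel, so the suffix is -i, giving *kii*.
The last vowel of *isa* is /a/, which is a back vowel, so the suffix is -zoh, giving *isazoh*.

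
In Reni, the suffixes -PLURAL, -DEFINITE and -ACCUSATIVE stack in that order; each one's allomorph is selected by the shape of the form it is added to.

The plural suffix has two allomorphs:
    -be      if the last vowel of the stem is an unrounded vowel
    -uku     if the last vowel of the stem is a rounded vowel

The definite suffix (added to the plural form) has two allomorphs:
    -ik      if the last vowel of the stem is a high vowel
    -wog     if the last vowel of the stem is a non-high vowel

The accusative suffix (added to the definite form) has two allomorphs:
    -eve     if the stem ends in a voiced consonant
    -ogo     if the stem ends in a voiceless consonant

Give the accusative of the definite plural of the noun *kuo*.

kuoukuikogo

*kuo* — last vowel /o/ (a rounded vowel) → -uku → *kuouku*.
Since the last vowel of the plural form *kuouku* is /u/ (a high vowel), it takes -ik, giving *kuoukuik*.
The definite form *kuoukuik*: final consonant = /k/, voiceless → -ogo → *kuoukuikogo*.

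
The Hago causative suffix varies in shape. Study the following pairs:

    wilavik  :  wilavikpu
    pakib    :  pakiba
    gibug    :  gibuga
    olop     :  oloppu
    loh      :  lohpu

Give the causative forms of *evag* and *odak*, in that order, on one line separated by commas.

Looking at the final consonant of each stem: -pu when the stem ends in a voiceless consonant (*wilavik*, *olop*, *loh*); -a when the stem ends in a voiced consonant (*pakib*, *gibug*).
*evag* — final consonant /g/ (voiced) → -a → *evaga*.
*odak*: final consonant = /k/, voiceless → -pu → *odakpu*.

evaga, odakpu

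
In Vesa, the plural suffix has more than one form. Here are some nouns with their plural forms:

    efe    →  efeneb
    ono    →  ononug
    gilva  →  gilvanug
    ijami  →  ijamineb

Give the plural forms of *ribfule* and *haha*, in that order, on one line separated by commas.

Looking at the last vowel of each stem: -neb when the last vowel of the stem is a front vowel (*efe*, *ijami*); -nug when the last vowel of the stem is a back vowel (*ono*, *gilva*).
*ribfule* — last vowel /e/ (a front vowel) → -neb → *ribfuleneb*.
*haha*: last vowel = /a/, a back vowel → -nug → *hahanug*.

ribfuleneb, hahanug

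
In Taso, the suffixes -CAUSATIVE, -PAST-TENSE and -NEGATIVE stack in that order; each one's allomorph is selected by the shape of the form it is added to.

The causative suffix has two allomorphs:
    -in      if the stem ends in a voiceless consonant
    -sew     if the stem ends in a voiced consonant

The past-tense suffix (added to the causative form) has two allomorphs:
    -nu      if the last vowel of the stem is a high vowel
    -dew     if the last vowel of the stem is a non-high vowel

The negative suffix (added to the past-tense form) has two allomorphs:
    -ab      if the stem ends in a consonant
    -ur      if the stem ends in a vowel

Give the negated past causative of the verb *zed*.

zedsewdewab

Since the final consonant of *zed* is /d/ (voiced), it takes -sew, giving *zedsew*.
The last vowel of the causative form *zedsew* is /e/, which is a non-high vowel, so the past-tense suffix is -dew, giving *zedsewdew*.
The past-tense form *zedsewdew* — final sound /w/ (a consonant) → -ab → *zedsewdewab*.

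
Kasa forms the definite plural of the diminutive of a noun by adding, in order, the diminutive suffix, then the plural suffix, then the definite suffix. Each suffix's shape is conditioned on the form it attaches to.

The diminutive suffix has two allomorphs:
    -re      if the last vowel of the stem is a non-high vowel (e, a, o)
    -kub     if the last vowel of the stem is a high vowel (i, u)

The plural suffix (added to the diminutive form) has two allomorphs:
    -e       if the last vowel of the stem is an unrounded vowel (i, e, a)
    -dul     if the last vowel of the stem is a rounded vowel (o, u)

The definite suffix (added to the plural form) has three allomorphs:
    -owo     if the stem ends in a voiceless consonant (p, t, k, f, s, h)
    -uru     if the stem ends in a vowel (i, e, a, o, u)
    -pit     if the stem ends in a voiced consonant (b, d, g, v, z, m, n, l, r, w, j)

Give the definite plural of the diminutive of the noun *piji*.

pijikubdulpit

Since the last vowel of *piji* is /i/ (a high vowel), it takes -kub, giving *pijikub*.
The last vowel of the diminutive form *pijikub* is /u/, which is a rounded vowel, so the plural suffix is -dul, giving *pijikubdul*.
The plural form *pijikubdul*: final sound = /l/, a voiced consonant → -pit → *pijikubdulpit*.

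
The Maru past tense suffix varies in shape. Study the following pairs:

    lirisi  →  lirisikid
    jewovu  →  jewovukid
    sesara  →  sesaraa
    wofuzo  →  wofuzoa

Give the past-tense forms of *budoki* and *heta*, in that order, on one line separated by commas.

Looking at the last vowel of each stem: -kid when the last vowel of the stem is a high vowel (*lirisi*, *jewovu*); -a when the last vowel of the stem is a non-high vowel (*sesara*, *wofuzo*).
*budoki* — last vowel /i/ (a high vowel) → -kid → *budokikid*.
The last vowel of *heta* is /a/, which is a non-high vowel, so the suffix is -a, giving *hetaa*.

budokikid, hetaa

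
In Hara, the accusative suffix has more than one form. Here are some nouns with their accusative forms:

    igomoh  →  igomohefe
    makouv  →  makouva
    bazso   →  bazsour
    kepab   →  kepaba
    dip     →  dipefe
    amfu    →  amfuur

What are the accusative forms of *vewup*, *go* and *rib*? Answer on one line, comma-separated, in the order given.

vewupefe, gour, riba

The alternation tracks the final sound of the stem — -efe when the stem ends in a voiceless consonant (*igomoh*, *dip*); -a when the stem ends in a voiced consonant (*makouv*, *kepab*); -ur when the stem ends in a vowel (*bazso*, *amfu*).
*vewup*: final sound = /p/, a voiceless consonant → -efe → *vewupefe*.
*go* — final sound /o/ (a vowel) → -ur → *gour*.
*rib* — final sound /b/ (a voiced consonant) → -a → *riba*.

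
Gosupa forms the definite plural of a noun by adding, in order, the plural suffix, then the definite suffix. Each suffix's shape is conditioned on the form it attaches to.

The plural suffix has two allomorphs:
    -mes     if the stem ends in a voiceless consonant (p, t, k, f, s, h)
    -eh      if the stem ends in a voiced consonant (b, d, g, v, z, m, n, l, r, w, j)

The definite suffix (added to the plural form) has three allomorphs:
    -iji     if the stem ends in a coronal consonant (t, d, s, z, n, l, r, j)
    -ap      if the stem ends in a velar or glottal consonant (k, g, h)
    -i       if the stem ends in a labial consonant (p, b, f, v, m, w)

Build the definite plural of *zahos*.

zahosmesiji

Since the final consonant of *zahos* is /s/ (voiceless), it takes -mes, giving *zahosmes*.
The plural form *zahosmes*: final consonant = /s/, coronal → -iji → *zahosmesiji*.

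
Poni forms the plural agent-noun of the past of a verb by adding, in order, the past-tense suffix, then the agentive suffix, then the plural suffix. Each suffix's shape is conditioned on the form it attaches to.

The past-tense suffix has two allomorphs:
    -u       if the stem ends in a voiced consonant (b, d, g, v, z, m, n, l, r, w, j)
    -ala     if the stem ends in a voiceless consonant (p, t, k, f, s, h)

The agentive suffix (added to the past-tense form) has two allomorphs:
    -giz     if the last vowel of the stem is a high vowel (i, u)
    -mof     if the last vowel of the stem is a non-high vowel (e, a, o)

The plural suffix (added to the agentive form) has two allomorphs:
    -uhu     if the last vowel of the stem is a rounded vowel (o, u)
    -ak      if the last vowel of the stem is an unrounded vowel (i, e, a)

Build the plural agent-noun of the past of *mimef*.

mimefalamofuhu

*mimef* — final consonant /f/ (voiceless) → -ala → *mimefala*.
The past-tense form *mimefala*: last vowel = /a/, a non-high vowel → -mof → *mimefalamof*.
The agentive form *mimefalamof* — last vowel /o/ (a rounded vowel) → -uhu → *mimefalamofuhu*.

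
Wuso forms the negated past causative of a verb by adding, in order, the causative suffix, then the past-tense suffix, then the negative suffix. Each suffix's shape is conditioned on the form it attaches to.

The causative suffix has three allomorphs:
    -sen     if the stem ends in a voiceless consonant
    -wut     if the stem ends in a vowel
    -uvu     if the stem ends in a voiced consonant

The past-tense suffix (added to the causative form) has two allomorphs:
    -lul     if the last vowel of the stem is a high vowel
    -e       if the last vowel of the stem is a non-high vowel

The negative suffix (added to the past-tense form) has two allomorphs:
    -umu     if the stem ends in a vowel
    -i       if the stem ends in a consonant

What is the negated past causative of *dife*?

difewutluli

*dife*: final sound = /e/, a vowel → -wut → *difewut*.
The last vowel of the causative form *difewut* is /u/, which is a high vowel, so the past-tense suffix is -lul, giving *difewutlul*.
Since the final sound of the past-tense form *difewutlul* is /l/ (a consonant), it takes -i, giving *difewutluli*.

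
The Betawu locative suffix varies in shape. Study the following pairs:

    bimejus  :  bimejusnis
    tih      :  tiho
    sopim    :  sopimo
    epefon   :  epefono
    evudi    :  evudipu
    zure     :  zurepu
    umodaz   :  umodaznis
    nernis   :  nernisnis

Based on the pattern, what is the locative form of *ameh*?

The suffix is conditioned by the final sound: -nis when the stem ends in a sibilant (*bimejus*, *umodaz*, *nernis*); -o when the stem ends in a non-sibilant consonant (*tih*, *sopim*, *epefon*); -pu when the stem ends in a vowel (*evudi*, *zure*).
Since the final sound of *ameh* is /h/ (a non-sibilant consonant), it takes -o, giving *ameho*.

ameho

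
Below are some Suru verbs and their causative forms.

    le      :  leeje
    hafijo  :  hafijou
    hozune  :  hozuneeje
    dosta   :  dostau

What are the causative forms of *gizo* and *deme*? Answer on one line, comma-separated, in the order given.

The suffix is conditioned by the last vowel: -eje when the last vowel of the stem is a front vowel (*le*, *hozune*); -u when the last vowel of the stem is a back vowel (*hafijo*, *dosta*).
Since the last vowel of *gizo* is /o/ (a back vowel), it takes -u, giving *gizou*.
Since the last vowel of *deme* is /e/ (a front vowel), it takes -eje, giving *demeeje*.

gizou, demeeje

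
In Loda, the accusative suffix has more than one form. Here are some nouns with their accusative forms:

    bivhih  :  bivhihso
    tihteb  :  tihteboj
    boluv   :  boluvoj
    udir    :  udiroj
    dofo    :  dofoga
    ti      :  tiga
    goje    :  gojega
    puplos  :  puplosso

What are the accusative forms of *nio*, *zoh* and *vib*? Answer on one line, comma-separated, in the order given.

The suffix is conditioned by the final sound: -so when the stem ends in a voiceless consonant (*bivhih*, *puplos*); -oj when the stem ends in a voiced consonant (*tihteb*, *boluv*, *udir*); -ga when the stem ends in a vowel (*dofo*, *ti*, *goje*).
The final sound of *nio* is /o/, which is a vowel, so the suffix is -ga, giving *nioga*.
*zoh* — final sound /h/ (a voiceless consonant) → -so → *zohso*.
*vib* — final sound /b/ (a voiced consonant) → -oj → *viboj*.

nioga, zohso, viboj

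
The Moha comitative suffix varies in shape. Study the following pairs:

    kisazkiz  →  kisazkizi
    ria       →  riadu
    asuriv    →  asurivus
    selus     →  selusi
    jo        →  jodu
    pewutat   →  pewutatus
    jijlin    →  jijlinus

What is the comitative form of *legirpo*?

legirpodu

Looking at the final sound of each stem: -i when the stem ends in a sibilant (*kisazkiz*, *selus*); -us when the stem ends in a non-sibilant consonant (*asuriv*, *pewutat*, *jijlin*); -du when the stem ends in a vowel (*ria*, *jo*).
*legirpo*: final sound = /o/, a vowel → -du → *legirpodu*.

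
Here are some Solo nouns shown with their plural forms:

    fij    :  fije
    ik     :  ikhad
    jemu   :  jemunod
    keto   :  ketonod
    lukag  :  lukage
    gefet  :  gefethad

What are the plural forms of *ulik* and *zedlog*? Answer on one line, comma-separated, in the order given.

The suffix is conditioned by the final sound: -had when the stem ends in a voiceless consonant (*ik*, *gefet*); -e when the stem ends in a voiced consonant (*fij*, *lukag*); -nod when the stem ends in a vowel (*jemu*, *keto*).
*ulik* — final sound /k/ (a voiceless consonant) → -had → *ulikhad*.
The final sound of *zedlog* is /g/, which is a voiced consonant, so the suffix is -e, giving *zedloge*.

ulikhad, zedloge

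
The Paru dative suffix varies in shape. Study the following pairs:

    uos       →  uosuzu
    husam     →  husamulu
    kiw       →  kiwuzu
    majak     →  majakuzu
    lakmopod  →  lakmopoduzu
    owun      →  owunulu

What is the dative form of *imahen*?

The suffix is conditioned by the final consonant: -ulu when the stem ends in a nasal (*husam*, *owun*); -uzu when the stem ends in a non-nasal consonant (*uos*, *kiw*, *majak*, *lakmopod*).
*imahen*: final consonant = /n/, a nasal → -ulu → *imahenulu*.

imahenulu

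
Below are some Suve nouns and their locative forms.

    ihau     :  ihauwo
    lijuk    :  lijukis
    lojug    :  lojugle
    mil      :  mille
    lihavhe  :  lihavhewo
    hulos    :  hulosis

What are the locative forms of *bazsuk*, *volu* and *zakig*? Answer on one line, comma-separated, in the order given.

The pattern is voicing of the final sound: -is when the stem ends in a voiceless consonant (*lijuk*, *hulos*); -le when the stem ends in a voiced consonant (*lojug*, *mil*); -wo when the stem ends in a vowel (*ihau*, *lihavhe*).
*bazsuk*: final sound = /k/, a voiceless consonant → -is → *bazsukis*.
*volu* — final sound /u/ (a vowel) → -wo → *voluwo*.
The final sound of *zakig* is /g/, which is a voiced consonant, so the suffix is -le, giving *zakigle*.

bazsukis, voluwo, zakigle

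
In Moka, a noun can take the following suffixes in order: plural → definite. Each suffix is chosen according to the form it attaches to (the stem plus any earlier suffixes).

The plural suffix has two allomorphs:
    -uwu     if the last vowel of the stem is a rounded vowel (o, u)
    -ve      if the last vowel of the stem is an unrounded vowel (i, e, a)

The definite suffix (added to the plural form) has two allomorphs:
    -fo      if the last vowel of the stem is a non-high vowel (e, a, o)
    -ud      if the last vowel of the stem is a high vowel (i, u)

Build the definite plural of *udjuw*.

*udjuw*: last vowel = /u/, a rounded vowel → -uwu → *udjuwuwu*.
The last vowel of the plural form *udjuwuwu* is /u/, which is a high vowel, so the definite suffix is -ud, giving *udjuwuwuud*.

udjuwuwuud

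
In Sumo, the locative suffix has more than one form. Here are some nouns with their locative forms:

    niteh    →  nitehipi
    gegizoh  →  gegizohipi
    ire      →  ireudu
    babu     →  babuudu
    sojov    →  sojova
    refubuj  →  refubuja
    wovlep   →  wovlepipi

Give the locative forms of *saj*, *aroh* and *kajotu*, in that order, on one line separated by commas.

Looking at the final sound of each stem: -ipi when the stem ends in a voiceless consonant (*niteh*, *gegizoh*, *wovlep*); -a when the stem ends in a voiced consonant (*sojov*, *refubuj*); -udu when the stem ends in a vowel (*ire*, *babu*).
*saj*: final sound = /j/, a voiced consonant → -a → *saja*.
Since the final sound of *aroh* is /h/ (a voiceless consonant), it takes -ipi, giving *arohipi*.
Since the final sound of *kajotu* is /u/ (a vowel), it takes -udu, giving *kajotuudu*.

saja, arohipi, kajotuudu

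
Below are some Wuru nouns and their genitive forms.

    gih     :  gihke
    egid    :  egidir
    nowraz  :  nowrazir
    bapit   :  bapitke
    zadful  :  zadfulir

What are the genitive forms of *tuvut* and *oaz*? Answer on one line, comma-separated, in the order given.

tuvutke, oazir

The suffix is conditioned by the final consonant: -ke when the stem ends in a voiceless consonant (*gih*, *bapit*); -ir when the stem ends in a voiced consonant (*egid*, *nowraz*, *zadful*).
*tuvut*: final consonant = /t/, voiceless → -ke → *tuvutke*.
*oaz*: final consonant = /z/, voiced → -ir → *oazir*.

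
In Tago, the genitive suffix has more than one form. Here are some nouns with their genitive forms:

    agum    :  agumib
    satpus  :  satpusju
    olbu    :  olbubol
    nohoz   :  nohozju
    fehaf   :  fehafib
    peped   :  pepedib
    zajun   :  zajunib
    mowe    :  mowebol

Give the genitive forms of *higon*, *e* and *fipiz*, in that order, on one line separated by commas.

Looking at the final sound of each stem: -ju when the stem ends in a sibilant (*satpus*, *nohoz*); -ib when the stem ends in a non-sibilant consonant (*agum*, *fehaf*, *peped*, *zajun*); -bol when the stem ends in a vowel (*olbu*, *mowe*).
*higon* — final sound /n/ (a non-sibilant consonant) → -ib → *higonib*.
*e* — final sound /e/ (a vowel) → -bol → *ebol*.
Since the final sound of *fipiz* is /z/ (a sibilant), it takes -ju, giving *fipizju*.

higonib, ebol, fipizju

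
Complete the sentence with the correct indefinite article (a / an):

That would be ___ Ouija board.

a

The indefinite article is chosen by the initial *sound* of the following word, not its spelling.
*Ouija* begins with the sound /wiː/ (pronounced /ˈwiːdʒə/) — a consonant sound.
So the article is *a*: That would be a Ouija board.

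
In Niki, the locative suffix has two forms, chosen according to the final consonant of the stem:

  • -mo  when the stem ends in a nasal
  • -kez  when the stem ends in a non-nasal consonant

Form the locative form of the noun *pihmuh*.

*pihmuh* — final consonant /h/ (non-nasal) → -kez → *pihmuhkez*.

pihmuhkez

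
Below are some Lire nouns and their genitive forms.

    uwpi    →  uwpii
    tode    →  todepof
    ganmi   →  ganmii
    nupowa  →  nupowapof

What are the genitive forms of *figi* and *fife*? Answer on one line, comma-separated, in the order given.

figii, fifepof

The pattern is height harmony: -i when the last vowel of the stem is a high vowel (*uwpi*, *ganmi*); -pof when the last vowel of the stem is a non-high vowel (*tode*, *nupowa*).
*figi*: last vowel = /i/, a high vowel → -i → *figii*.
*fife*: last vowel = /e/, a non-high vowel → -pof → *fifepof*.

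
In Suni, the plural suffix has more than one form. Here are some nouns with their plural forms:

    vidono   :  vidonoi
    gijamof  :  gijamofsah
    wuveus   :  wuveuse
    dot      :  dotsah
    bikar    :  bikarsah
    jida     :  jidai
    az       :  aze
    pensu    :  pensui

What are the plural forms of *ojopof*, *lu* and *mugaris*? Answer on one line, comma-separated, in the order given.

Looking at the final sound of each stem: -e when the stem ends in a sibilant (*wuveus*, *az*); -sah when the stem ends in a non-sibilant consonant (*gijamof*, *dot*, *bikar*); -i when the stem ends in a vowel (*vidono*, *jida*, *pensu*).
The final sound of *ojopof* is /f/, which is a non-sibilant consonant, so the suffix is -sah, giving *ojopofsah*.
The final sound of *lu* is /u/, which is a vowel, so the suffix is -i, giving *lui*.
*mugaris* — final sound /s/ (a sibilant) → -e → *mugarise*.

ojopofsah, lui, mugarise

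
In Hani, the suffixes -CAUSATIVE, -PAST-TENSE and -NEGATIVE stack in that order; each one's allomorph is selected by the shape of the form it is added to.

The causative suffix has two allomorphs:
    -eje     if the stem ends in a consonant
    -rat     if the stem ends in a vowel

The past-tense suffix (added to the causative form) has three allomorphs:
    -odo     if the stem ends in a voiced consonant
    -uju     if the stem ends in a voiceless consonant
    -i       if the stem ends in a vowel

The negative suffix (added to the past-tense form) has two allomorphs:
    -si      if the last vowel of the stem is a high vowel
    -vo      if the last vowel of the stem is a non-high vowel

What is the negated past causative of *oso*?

osoratujusi

*oso* — final sound /o/ (a vowel) → -rat → *osorat*.
Since the final sound of the causative form *osorat* is /t/ (a voiceless consonant), it takes -uju, giving *osoratuju*.
The last vowel of the past-tense form *osoratuju* is /u/, which is a high vowel, so the negative suffix is -si, giving *osoratujusi*.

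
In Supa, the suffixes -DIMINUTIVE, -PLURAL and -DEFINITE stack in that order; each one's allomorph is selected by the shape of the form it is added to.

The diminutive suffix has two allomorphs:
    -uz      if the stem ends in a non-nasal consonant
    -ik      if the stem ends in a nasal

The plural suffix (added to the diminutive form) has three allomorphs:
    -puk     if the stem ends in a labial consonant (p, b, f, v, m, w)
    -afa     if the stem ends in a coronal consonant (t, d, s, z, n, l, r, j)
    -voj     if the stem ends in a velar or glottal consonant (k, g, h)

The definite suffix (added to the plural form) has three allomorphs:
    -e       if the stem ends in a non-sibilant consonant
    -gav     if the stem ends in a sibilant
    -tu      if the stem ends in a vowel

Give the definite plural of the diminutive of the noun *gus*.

*gus* — final consonant /s/ (non-nasal) → -uz → *gusuz*.
The final consonant of the diminutive form *gusuz* is /z/, which is coronal, so the plural suffix is -afa, giving *gusuzafa*.
The final sound of the plural form *gusuzafa* is /a/, which is a vowel, so the definite suffix is -tu, giving *gusuzafatu*.

gusuzafatu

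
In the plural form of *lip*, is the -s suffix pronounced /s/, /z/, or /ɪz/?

The stem *lip* ends in a voiceless non-sibilant consonant.
The plural suffix surfaces as /ɪz/ after sibilants, /s/ after other voiceless consonants, and /z/ after other voiced sounds.
So the plural -s on *lip* is pronounced /s/.

/s/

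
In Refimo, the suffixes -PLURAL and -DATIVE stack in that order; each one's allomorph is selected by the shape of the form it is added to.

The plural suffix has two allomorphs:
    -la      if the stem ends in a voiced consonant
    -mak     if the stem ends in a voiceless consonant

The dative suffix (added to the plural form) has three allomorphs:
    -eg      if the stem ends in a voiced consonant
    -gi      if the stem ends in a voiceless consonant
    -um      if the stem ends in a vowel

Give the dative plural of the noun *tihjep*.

Since the final consonant of *tihjep* is /p/ (voiceless), it takes -mak, giving *tihjepmak*.
Since the final sound of the plural form *tihjepmak* is /k/ (a voiceless consonant), it takes -gi, giving *tihjepmakgi*.

tihjepmakgi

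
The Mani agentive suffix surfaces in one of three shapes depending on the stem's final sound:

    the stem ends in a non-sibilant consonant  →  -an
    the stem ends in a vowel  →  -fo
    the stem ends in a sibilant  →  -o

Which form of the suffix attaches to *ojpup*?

-an

The final sound of *ojpup* is /p/, which is a non-sibilant consonant, so the suffix is -an.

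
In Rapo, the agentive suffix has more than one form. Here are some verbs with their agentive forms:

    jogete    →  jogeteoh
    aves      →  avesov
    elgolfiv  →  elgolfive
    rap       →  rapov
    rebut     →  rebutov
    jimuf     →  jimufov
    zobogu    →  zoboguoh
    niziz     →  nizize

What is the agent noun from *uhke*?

uhkeoh

The pattern is voicing of the final sound: -ov when the stem ends in a voiceless consonant (*aves*, *rap*, *rebut*, *jimuf*); -e when the stem ends in a voiced consonant (*elgolfiv*, *niziz*); -oh when the stem ends in a vowel (*jogete*, *zobogu*).
*uhke*: final sound = /e/, a vowel → -oh → *uhkeoh*.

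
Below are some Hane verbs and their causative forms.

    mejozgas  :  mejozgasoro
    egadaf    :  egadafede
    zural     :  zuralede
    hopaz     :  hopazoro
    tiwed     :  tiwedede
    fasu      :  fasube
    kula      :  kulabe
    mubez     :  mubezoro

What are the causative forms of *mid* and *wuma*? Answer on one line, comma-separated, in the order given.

The suffix is conditioned by the final sound: -oro when the stem ends in a sibilant (*mejozgas*, *hopaz*, *mubez*); -ede when the stem ends in a non-sibilant consonant (*egadaf*, *zural*, *tiwed*); -be when the stem ends in a vowel (*fasu*, *kula*).
The final sound of *mid* is /d/, which is a non-sibilant consonant, so the suffix is -ede, giving *midede*.
The final sound of *wuma* is /a/, which is a vowel, so the suffix is -be, giving *wumabe*.

midede, wumabe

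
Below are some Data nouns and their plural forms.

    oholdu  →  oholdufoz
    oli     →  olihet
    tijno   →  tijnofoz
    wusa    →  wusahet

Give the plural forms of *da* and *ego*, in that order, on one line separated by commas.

Looking at the last vowel of each stem: -foz when the last vowel of the stem is a rounded vowel (*oholdu*, *tijno*); -het when the last vowel of the stem is an unrounded vowel (*oli*, *wusa*).
Since the last vowel of *da* is /a/ (an unrounded vowel), it takes -het, giving *dahet*.
*ego*: last vowel = /o/, a rounded vowel → -foz → *egofoz*.

dahet, egofoz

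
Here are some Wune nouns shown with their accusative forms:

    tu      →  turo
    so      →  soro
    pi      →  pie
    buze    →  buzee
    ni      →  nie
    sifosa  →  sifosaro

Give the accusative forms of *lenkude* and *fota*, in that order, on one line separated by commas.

lenkudee, fotaro

Looking at the last vowel of each stem: -e when the last vowel of the stem is a front vowel (*pi*, *buze*, *ni*); -ro when the last vowel of the stem is a back vowel (*tu*, *so*, *sifosa*).
The last vowel of *lenkude* is /e/, which is a front vowel, so the suffix is -e, giving *lenkudee*.
Since the last vowel of *fota* is /a/ (a back vowel), it takes -ro, giving *fotaro*.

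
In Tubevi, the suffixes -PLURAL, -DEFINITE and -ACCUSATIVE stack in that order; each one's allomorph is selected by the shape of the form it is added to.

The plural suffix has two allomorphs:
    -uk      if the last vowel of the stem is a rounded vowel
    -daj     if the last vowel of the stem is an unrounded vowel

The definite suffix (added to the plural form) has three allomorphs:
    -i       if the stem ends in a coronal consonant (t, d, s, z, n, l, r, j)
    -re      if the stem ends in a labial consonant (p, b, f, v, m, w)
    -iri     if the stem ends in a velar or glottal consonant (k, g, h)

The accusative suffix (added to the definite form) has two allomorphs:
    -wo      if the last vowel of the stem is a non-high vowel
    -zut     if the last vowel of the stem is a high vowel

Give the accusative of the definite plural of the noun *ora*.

oradajizut

*ora* — last vowel /a/ (an unrounded vowel) → -daj → *oradaj*.
The final consonant of the plural form *oradaj* is /j/, which is coronal, so the definite suffix is -i, giving *oradaji*.
Since the last vowel of the definite form *oradaji* is /i/ (a high vowel), it takes -zut, giving *oradajizut*.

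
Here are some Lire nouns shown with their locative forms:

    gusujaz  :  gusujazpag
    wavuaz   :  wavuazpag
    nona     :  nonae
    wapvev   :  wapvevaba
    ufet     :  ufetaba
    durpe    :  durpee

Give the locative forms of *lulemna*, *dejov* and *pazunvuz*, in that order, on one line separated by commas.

lulemnae, dejovaba, pazunvuzpag

The alternation tracks the final sound of the stem — -pag when the stem ends in a sibilant (*gusujaz*, *wavuaz*); -aba when the stem ends in a non-sibilant consonant (*wapvev*, *ufet*); -e when the stem ends in a vowel (*nona*, *durpe*).
Since the final sound of *lulemna* is /a/ (a vowel), it takes -e, giving *lulemnae*.
The final sound of *dejov* is /v/, which is a non-sibilant consonant, so the suffix is -aba, giving *dejovaba*.
Since the final sound of *pazunvuz* is /z/ (a sibilant), it takes -pag, giving *pazunvuzpag*.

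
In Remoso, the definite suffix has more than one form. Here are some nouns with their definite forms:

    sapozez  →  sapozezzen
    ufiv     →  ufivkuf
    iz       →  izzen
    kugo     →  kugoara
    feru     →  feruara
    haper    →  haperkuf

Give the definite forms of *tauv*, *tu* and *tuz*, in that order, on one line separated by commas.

tauvkuf, tuara, tuzzen

The suffix is conditioned by the final sound: -zen when the stem ends in a sibilant (*sapozez*, *iz*); -kuf when the stem ends in a non-sibilant consonant (*ufiv*, *haper*); -ara when the stem ends in a vowel (*kugo*, *feru*).
*tauv*: final sound = /v/, a non-sibilant consonant → -kuf → *tauvkuf*.
*tu*: final sound = /u/, a vowel → -ara → *tuara*.
*tuz* — final sound /z/ (a sibilant) → -zen → *tuzzen*.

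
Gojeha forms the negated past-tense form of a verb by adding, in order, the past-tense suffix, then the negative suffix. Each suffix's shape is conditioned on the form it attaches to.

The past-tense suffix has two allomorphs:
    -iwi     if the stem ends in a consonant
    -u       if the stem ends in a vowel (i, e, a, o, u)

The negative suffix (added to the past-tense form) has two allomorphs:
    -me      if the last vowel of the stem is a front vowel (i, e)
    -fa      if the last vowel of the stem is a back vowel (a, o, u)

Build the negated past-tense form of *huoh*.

huohiwime

The final sound of *huoh* is /h/, which is a consonant, so the past-tense suffix is -iwi, giving *huohiwi*.
The past-tense form *huohiwi*: last vowel = /i/, a front vowel → -me → *huohiwime*.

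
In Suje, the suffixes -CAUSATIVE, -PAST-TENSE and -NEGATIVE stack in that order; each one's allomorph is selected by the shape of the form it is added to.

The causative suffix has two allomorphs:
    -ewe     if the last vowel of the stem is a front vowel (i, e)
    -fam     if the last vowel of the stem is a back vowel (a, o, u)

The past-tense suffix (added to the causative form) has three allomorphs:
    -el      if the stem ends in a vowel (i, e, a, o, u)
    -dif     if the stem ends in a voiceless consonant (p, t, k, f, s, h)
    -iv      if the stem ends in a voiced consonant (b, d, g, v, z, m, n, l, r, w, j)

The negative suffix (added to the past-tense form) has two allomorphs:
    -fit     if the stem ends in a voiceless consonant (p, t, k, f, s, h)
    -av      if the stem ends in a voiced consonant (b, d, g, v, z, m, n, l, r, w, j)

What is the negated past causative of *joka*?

jokafamivav

Since the last vowel of *joka* is /a/ (a back vowel), it takes -fam, giving *jokafam*.
The final sound of the causative form *jokafam* is /m/, which is a voiced consonant, so the past-tense suffix is -iv, giving *jokafamiv*.
Since the final consonant of the past-tense form *jokafamiv* is /v/ (voiced), it takes -av, giving *jokafamivav*.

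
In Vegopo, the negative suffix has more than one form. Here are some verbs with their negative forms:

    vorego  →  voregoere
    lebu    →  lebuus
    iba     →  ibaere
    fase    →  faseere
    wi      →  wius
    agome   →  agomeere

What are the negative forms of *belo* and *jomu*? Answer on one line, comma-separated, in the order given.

beloere, jomuus

Looking at the last vowel of each stem: -us when the last vowel of the stem is a high vowel (*lebu*, *wi*); -ere when the last vowel of the stem is a non-high vowel (*vorego*, *iba*, *fase*, *agome*).
The last vowel of *belo* is /o/, which is a non-high vowel, so the suffix is -ere, giving *beloere*.
The last vowel of *jomu* is /u/, which is a high vowel, so the suffix is -us, giving *jomuus*.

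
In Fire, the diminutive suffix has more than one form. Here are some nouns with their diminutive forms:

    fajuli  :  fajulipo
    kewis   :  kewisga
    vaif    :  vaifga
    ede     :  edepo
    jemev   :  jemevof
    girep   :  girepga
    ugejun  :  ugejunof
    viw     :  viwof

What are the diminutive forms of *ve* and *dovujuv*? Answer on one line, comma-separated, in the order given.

vepo, dovujuvof

The alternation tracks the final sound of the stem — -ga when the stem ends in a voiceless consonant (*kewis*, *vaif*, *girep*); -of when the stem ends in a voiced consonant (*jemev*, *ugejun*, *viw*); -po when the stem ends in a vowel (*fajuli*, *ede*).
The final sound of *ve* is /e/, which is a vowel, so the suffix is -po, giving *vepo*.
Since the final sound of *dovujuv* is /v/ (a voiced consonant), it takes -of, giving *dovujuvof*.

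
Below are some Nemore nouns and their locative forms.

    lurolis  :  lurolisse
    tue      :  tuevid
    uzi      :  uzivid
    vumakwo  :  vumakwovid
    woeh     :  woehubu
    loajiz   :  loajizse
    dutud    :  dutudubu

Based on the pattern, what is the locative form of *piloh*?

pilohubu

The suffix is conditioned by the final sound: -se when the stem ends in a sibilant (*lurolis*, *loajiz*); -ubu when the stem ends in a non-sibilant consonant (*woeh*, *dutud*); -vid when the stem ends in a vowel (*tue*, *uzi*, *vumakwo*).
Since the final sound of *piloh* is /h/ (a non-sibilant consonant), it takes -ubu, giving *pilohubu*.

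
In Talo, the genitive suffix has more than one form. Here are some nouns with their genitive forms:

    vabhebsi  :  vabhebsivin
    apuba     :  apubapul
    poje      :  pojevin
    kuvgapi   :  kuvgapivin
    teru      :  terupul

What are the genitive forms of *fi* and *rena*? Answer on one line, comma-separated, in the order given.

fivin, renapul

The pattern is front/back vowel harmony: -vin when the last vowel of the stem is a front vowel (*vabhebsi*, *poje*, *kuvgapi*); -pul when the last vowel of the stem is a back vowel (*apuba*, *teru*).
*fi* — last vowel /i/ (a front vowel) → -vin → *fivin*.
The last vowel of *rena* is /a/, which is a back vowel, so the suffix is -pul, giving *renapul*.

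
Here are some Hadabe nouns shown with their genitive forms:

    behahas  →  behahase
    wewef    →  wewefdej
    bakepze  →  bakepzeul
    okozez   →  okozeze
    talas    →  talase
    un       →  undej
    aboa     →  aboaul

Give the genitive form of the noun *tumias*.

The suffix is conditioned by the final sound: -e when the stem ends in a sibilant (*behahas*, *okozez*, *talas*); -dej when the stem ends in a non-sibilant consonant (*wewef*, *un*); -ul when the stem ends in a vowel (*bakepze*, *aboa*).
The final sound of *tumias* is /s/, which is a sibilant, so the suffix is -e, giving *tumiase*.

tumiase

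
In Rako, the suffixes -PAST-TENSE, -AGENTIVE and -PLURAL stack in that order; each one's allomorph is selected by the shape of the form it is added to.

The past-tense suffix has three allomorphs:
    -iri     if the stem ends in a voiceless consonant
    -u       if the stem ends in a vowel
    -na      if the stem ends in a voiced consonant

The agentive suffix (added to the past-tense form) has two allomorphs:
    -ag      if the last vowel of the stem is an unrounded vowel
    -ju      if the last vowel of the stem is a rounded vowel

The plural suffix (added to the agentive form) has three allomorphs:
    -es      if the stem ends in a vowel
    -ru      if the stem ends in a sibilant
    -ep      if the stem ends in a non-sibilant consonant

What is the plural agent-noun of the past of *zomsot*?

zomsotiriagep

*zomsot* — final sound /t/ (a voiceless consonant) → -iri → *zomsotiri*.
Since the last vowel of the past-tense form *zomsotiri* is /i/ (an unrounded vowel), it takes -ag, giving *zomsotiriag*.
The final sound of the agentive form *zomsotiriag* is /g/, which is a non-sibilant consonant, so the plural suffix is -ep, giving *zomsotiriagep*.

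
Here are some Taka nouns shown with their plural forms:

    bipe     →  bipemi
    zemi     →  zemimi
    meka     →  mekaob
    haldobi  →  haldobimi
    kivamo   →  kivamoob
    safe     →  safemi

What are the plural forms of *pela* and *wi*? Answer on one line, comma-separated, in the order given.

pelaob, wimi

The suffix is conditioned by the last vowel: -mi when the last vowel of the stem is a front vowel (*bipe*, *zemi*, *haldobi*, *safe*); -ob when the last vowel of the stem is a back vowel (*meka*, *kivamo*).
Since the last vowel of *pela* is /a/ (a back vowel), it takes -ob, giving *pelaob*.
*wi*: last vowel = /i/, a front vowel → -mi → *wimi*.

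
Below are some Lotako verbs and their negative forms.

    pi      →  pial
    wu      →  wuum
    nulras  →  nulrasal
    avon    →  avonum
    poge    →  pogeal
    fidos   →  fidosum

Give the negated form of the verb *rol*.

The pattern is rounding harmony: -um when the last vowel of the stem is a rounded vowel (*wu*, *avon*, *fidos*); -al when the last vowel of the stem is an unrounded vowel (*pi*, *nulras*, *poge*).
*rol*: last vowel = /o/, a rounded vowel → -um → *rolum*.

rolum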